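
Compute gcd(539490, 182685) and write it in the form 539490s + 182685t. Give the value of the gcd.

Repeated division:
539490 = 2×182685 + 174120
182685 = 1×174120 + 8565
174120 = 20×8565 + 2820
8565 = 3×2820 + 105
2820 = 26×105 + 90
105 = 1×90 + 15
90 = 6×15 + 0
gcd(539490, 182685) = 15.
Express as a combination:
15 = 105 − 90
15 = −2820 + 27·105
15 = 27·8565 − 82·2820
15 = −82·174120 + 1667·8565
15 = 1667·182685 − 1749·174120
15 = −1749·539490 + 5165·182685
So 15 = (-1749)·539490 + (5165)·182685.

15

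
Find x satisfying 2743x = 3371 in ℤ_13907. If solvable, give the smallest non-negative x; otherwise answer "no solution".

12443

First find gcd(2743, 13907):
13907 = 5·2743 + 192
2743 = 14·192 + 55
192 = 3·55 + 27
55 = 2·27 + 1
27 = 27·1 + 0
gcd = 1, so a unique solution mod 13907 exists.
Back-substitute for the Bézout coefficients:
1 = 55 − 2·27
1 = −2·192 + 7·55
1 = 7·2743 − 100·192
1 = −100·13907 + 507·2743
So 2743·(507) ≡ 1 (mod 13907), giving 2743⁻¹ ≡ 507.
x ≡ 2743⁻¹·3371 ≡ 507·3371 ≡ 12443 (mod 13907).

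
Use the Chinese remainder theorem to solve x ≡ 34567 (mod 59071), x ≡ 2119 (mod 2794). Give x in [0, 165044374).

135307157

Write x = 34567 + 59071·k. Then 59071·k ≡ 2119 − 34567 ≡ 1080 (mod 2794).
Need 59071⁻¹ mod 2794. Extended Euclid on (2794, 397):
2794 = 7·397 + 15
397 = 26·15 + 7
15 = 2·7 + 1
7 = 7·1 + 0
Back-substitute:
1 = 15 − 2·7
1 = −2·397 + 53·15
1 = 53·2794 − 373·397
59071⁻¹ ≡ 2421 (mod 2794), so k ≡ 2421·1080 ≡ 2290 (mod 2794).
x = 34567 + 59071·2290 = 135307157.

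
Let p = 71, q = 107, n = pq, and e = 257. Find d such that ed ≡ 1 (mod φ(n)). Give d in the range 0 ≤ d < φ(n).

4273

φ(n) = (p−1)(q−1) = 70·106 = 7420.
Need d with 257·d ≡ 1 (mod 7420). Apply the extended Euclidean algorithm:
7420 = 28·257 + 224
257 = 1·224 + 33
224 = 6·33 + 26
33 = 1·26 + 7
26 = 3·7 + 5
7 = 1·5 + 2
5 = 2·2 + 1
2 = 2·1 + 0
Back-substitute:
1 = 5 − 2·2
1 = −2·7 + 3·5
1 = 3·26 − 11·7
1 = −11·33 + 14·26
1 = 14·224 − 95·33
1 = −95·257 + 109·224
1 = 109·7420 − 3147·257
So 257·(-3147) ≡ 1 (mod 7420), hence d ≡ -3147 ≡ 4273 (mod 7420).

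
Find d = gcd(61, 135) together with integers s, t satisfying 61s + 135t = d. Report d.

Repeated division:
135 = 2×61 + 13
61 = 4×13 + 9
13 = 1×9 + 4
9 = 2×4 + 1
4 = 4×1 + 0
gcd(61, 135) = 1.
Express as a combination:
1 = 9 − 2·4
1 = −2·13 + 3·9
1 = 3·61 − 14·13
1 = −14·135 + 31·61
So 1 = (-14)·135 + (31)·61.

1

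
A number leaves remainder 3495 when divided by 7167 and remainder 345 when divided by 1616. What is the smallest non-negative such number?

Write x = 3495 + 7167·k. Then 7167·k ≡ 345 − 3495 ≡ 82 (mod 1616).
Need 7167⁻¹ mod 1616. Extended Euclid on (1616, 703):
1616 = 2×703 + 210
703 = 3×210 + 73
210 = 2×73 + 64
73 = 1×64 + 9
64 = 7×9 + 1
9 = 9×1 + 0
Back-substitute:
1 = 64 − 7·9
1 = −7·73 + 8·64
1 = 8·210 − 23·73
1 = −23·703 + 77·210
1 = 77·1616 − 177·703
7167⁻¹ ≡ 1439 (mod 1616), so k ≡ 1439·82 ≡ 30 (mod 1616).
x = 3495 + 7167·30 = 218505.

218505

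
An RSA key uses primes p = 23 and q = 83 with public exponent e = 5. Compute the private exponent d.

φ(n) = (p−1)(q−1) = 22·82 = 1804.
Need d with 5·d ≡ 1 (mod 1804). Apply the extended Euclidean algorithm:
1804 = 360*5 + 4
5 = 1*4 + 1
4 = 4*1 + 0
Back-substitute:
1 = 5 − 4
1 = −1804 + 361·5
So 5·361 ≡ 1 (mod 1804), hence d = 361.

361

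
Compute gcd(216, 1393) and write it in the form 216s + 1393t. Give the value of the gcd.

Euclidean algorithm:
1393 = 6×216 + 97
216 = 2×97 + 22
97 = 4×22 + 9
22 = 2×9 + 4
9 = 2×4 + 1
4 = 4×1 + 0
gcd(216, 1393) = 1.
Express as a combination:
1 = 9 − 2·4
1 = −2·22 + 5·9
1 = 5·97 − 22·22
1 = −22·216 + 49·97
1 = 49·1393 − 316·216
So 1 = (49)·1393 + (-316)·216.

1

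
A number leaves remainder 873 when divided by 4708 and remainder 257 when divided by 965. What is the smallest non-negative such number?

297477

Write x = 873 + 4708·k. Then 4708·k ≡ 257 − 873 ≡ 349 (mod 965).
Need 4708⁻¹ mod 965. Extended Euclid on (965, 848):
965 = 1·848 + 117
848 = 7·117 + 29
117 = 4·29 + 1
29 = 29·1 + 0
Back-substitute:
1 = 117 − 4·29
1 = −4·848 + 29·117
1 = 29·965 − 33·848
4708⁻¹ ≡ 932 (mod 965), so k ≡ 932·349 ≡ 63 (mod 965).
x = 873 + 4708·63 = 297477.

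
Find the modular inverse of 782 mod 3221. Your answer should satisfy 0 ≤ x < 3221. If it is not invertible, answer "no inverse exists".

2459

Run Euclid on (3221, 782):
3221 = 4·782 + 93
782 = 8·93 + 38
93 = 2·38 + 17
38 = 2·17 + 4
17 = 4·4 + 1
4 = 4·1 + 0
gcd = 1, so the inverse exists. Back-substitute:
1 = 17 − 4·4
1 = −4·38 + 9·17
1 = 9·93 − 22·38
1 = −22·782 + 185·93
1 = 185·3221 − 762·782
Hence 782⁻¹ ≡ -762 ≡ 2459 (mod 3221).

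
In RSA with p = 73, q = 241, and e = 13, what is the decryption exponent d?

5317

φ(n) = (p−1)(q−1) = 72·240 = 17280.
Need d with 13·d ≡ 1 (mod 17280). Apply the extended Euclidean algorithm:
17280 = 1329·13 + 3
13 = 4·3 + 1
3 = 3·1 + 0
Back-substitute:
1 = 13 − 4·3
1 = −4·17280 + 5317·13
So 13·5317 ≡ 1 (mod 17280), hence d = 5317.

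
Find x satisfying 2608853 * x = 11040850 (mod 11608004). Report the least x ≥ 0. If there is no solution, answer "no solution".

11468998

First find gcd(2608853, 11608004):
11608004 = 4*2608853 + 1172592
2608853 = 2*1172592 + 263669
1172592 = 4*263669 + 117916
263669 = 2*117916 + 27837
117916 = 4*27837 + 6568
27837 = 4*6568 + 1565
6568 = 4*1565 + 308
1565 = 5*308 + 25
308 = 12*25 + 8
25 = 3*8 + 1
8 = 8*1 + 0
gcd = 1, so a unique solution mod 11608004 exists.
Back-substitute for the Bézout coefficients:
1 = 25 − 3·8
1 = −3·308 + 37·25
1 = 37·1565 − 188·308
1 = −188·6568 + 789·1565
1 = 789·27837 − 3344·6568
1 = −3344·117916 + 14165·27837
1 = 14165·263669 − 31674·117916
1 = −31674·1172592 + 140861·263669
1 = 140861·2608853 − 313396·1172592
1 = −313396·11608004 + 1394445·2608853
So 2608853·(1394445) ≡ 1 (mod 11608004), giving 2608853⁻¹ ≡ 1394445.
x ≡ 2608853⁻¹·11040850 ≡ 1394445·11040850 ≡ 11468998 (mod 11608004).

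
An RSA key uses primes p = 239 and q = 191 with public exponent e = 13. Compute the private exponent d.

6957

φ(n) = (p−1)(q−1) = 238·190 = 45220.
Need d with 13·d ≡ 1 (mod 45220). Apply the extended Euclidean algorithm:
45220 = 3478*13 + 6
13 = 2*6 + 1
6 = 6*1 + 0
Back-substitute:
1 = 13 − 2·6
1 = −2·45220 + 6957·13
So 13·6957 ≡ 1 (mod 45220), hence d = 6957.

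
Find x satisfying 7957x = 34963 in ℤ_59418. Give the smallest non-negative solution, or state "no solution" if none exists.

4903

First find gcd(7957, 59418):
59418 = 7·7957 + 3719
7957 = 2·3719 + 519
3719 = 7·519 + 86
519 = 6·86 + 3
86 = 28·3 + 2
3 = 1·2 + 1
2 = 2·1 + 0
gcd = 1, so a unique solution mod 59418 exists.
Back-substitute for the Bézout coefficients:
1 = 3 − 2
1 = −86 + 29·3
1 = 29·519 − 175·86
1 = −175·3719 + 1254·519
1 = 1254·7957 − 2683·3719
1 = −2683·59418 + 20035·7957
So 7957·(20035) ≡ 1 (mod 59418), giving 7957⁻¹ ≡ 20035.
x ≡ 7957⁻¹·34963 ≡ 20035·34963 ≡ 4903 (mod 59418).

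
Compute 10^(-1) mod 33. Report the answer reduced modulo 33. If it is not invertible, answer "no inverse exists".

10

Run Euclid on (33, 10):
33 = 3×10 + 3
10 = 3×3 + 1
3 = 3×1 + 0
gcd = 1, so the inverse exists. Back-substitute:
1 = 10 − 3·3
1 = −3·33 + 10·10
So 10·10 ≡ 1 (mod 33).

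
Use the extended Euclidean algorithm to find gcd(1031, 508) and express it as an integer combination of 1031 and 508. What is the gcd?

1

Repeated division:
1031 = 2·508 + 15
508 = 33·15 + 13
15 = 1·13 + 2
13 = 6·2 + 1
2 = 2·1 + 0
gcd(1031, 508) = 1.
Back-substituting:
1 = 13 − 6·2
1 = −6·15 + 7·13
1 = 7·508 − 237·15
1 = −237·1031 + 481·508
So 1 = (-237)·1031 + (481)·508.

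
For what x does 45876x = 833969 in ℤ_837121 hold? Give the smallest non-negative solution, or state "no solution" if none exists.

First find gcd(45876, 837121):
837121 = 18·45876 + 11353
45876 = 4·11353 + 464
11353 = 24·464 + 217
464 = 2·217 + 30
217 = 7·30 + 7
30 = 4·7 + 2
7 = 3·2 + 1
2 = 2·1 + 0
gcd = 1, so a unique solution mod 837121 exists.
Back-substitute for the Bézout coefficients:
1 = 7 − 3·2
1 = −3·30 + 13·7
1 = 13·217 − 94·30
1 = −94·464 + 201·217
1 = 201·11353 − 4918·464
1 = −4918·45876 + 19873·11353
1 = 19873·837121 − 362632·45876
So 45876·(-362632) ≡ 1 (mod 837121), giving 45876⁻¹ ≡ 474489.
x ≡ 45876⁻¹·833969 ≡ 474489·833969 ≡ 345899 (mod 837121).

345899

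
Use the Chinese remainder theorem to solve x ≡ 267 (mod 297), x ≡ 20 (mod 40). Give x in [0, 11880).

Write x = 267 + 297·k. Then 297·k ≡ 20 − 267 ≡ 33 (mod 40).
Need 297⁻¹ mod 40. Extended Euclid on (40, 17):
40 = 2×17 + 6
17 = 2×6 + 5
6 = 1×5 + 1
5 = 5×1 + 0
Back-substitute:
1 = 6 − 5
1 = −17 + 3·6
1 = 3·40 − 7·17
297⁻¹ ≡ 33 (mod 40), so k ≡ 33·33 ≡ 9 (mod 40).
x = 267 + 297·9 = 2940.

2940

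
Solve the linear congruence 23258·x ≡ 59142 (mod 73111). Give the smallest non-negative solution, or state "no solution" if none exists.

52266

First find gcd(23258, 73111):
73111 = 3×23258 + 3337
23258 = 6×3337 + 3236
3337 = 1×3236 + 101
3236 = 32×101 + 4
101 = 25×4 + 1
4 = 4×1 + 0
gcd = 1, so a unique solution mod 73111 exists.
Back-substitute for the Bézout coefficients:
1 = 101 − 25·4
1 = −25·3236 + 801·101
1 = 801·3337 − 826·3236
1 = −826·23258 + 5757·3337
1 = 5757·73111 − 18097·23258
So 23258·(-18097) ≡ 1 (mod 73111), giving 23258⁻¹ ≡ 55014.
x ≡ 23258⁻¹·59142 ≡ 55014·59142 ≡ 52266 (mod 73111).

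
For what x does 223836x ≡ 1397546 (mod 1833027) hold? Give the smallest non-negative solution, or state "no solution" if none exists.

gcd(223836, 1833027):
1833027 = 8×223836 + 42339
223836 = 5×42339 + 12141
42339 = 3×12141 + 5916
12141 = 2×5916 + 309
5916 = 19×309 + 45
309 = 6×45 + 39
45 = 1×39 + 6
39 = 6×6 + 3
6 = 2×3 + 0
gcd = 3, but 3 ∤ 1397546, so the congruence has no solution.

no solution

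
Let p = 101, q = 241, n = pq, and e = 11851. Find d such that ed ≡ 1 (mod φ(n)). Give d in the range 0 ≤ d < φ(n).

7651

φ(n) = (p−1)(q−1) = 100·240 = 24000.
Need d with 11851·d ≡ 1 (mod 24000). Apply the extended Euclidean algorithm:
24000 = 2×11851 + 298
11851 = 39×298 + 229
298 = 1×229 + 69
229 = 3×69 + 22
69 = 3×22 + 3
22 = 7×3 + 1
3 = 3×1 + 0
Back-substitute:
1 = 22 − 7·3
1 = −7·69 + 22·22
1 = 22·229 − 73·69
1 = −73·298 + 95·229
1 = 95·11851 − 3778·298
1 = −3778·24000 + 7651·11851
So 11851·7651 ≡ 1 (mod 24000), hence d = 7651.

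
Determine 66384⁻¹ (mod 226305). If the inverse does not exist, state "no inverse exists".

no inverse exists

Compute gcd(66384, 226305):
226305 = 3×66384 + 27153
66384 = 2×27153 + 12078
27153 = 2×12078 + 2997
12078 = 4×2997 + 90
2997 = 33×90 + 27
90 = 3×27 + 9
27 = 3×9 + 0
gcd(66384, 226305) = 9 ≠ 1, so 66384 has no multiplicative inverse modulo 226305.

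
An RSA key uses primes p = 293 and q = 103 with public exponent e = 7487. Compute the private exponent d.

25607

φ(n) = (p−1)(q−1) = 292·102 = 29784.
Need d with 7487·d ≡ 1 (mod 29784). Apply the extended Euclidean algorithm:
29784 = 3·7487 + 7323
7487 = 1·7323 + 164
7323 = 44·164 + 107
164 = 1·107 + 57
107 = 1·57 + 50
57 = 1·50 + 7
50 = 7·7 + 1
7 = 7·1 + 0
Back-substitute:
1 = 50 − 7·7
1 = −7·57 + 8·50
1 = 8·107 − 15·57
1 = −15·164 + 23·107
1 = 23·7323 − 1027·164
1 = −1027·7487 + 1050·7323
1 = 1050·29784 − 4177·7487
So 7487·(-4177) ≡ 1 (mod 29784), hence d ≡ -4177 ≡ 25607 (mod 29784).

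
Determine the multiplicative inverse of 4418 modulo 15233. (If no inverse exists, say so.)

Apply the Euclidean algorithm to 15233 and 4418:
15233 = 3×4418 + 1979
4418 = 2×1979 + 460
1979 = 4×460 + 139
460 = 3×139 + 43
139 = 3×43 + 10
43 = 4×10 + 3
10 = 3×3 + 1
3 = 3×1 + 0
The gcd is 1. Working backward:
1 = 10 − 3·3
1 = −3·43 + 13·10
1 = 13·139 − 42·43
1 = −42·460 + 139·139
1 = 139·1979 − 598·460
1 = −598·4418 + 1335·1979
1 = 1335·15233 − 4603·4418
Hence 4418⁻¹ ≡ -4603 ≡ 10630 (mod 15233).

10630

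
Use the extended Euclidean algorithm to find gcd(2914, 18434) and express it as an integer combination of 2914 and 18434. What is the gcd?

Repeated division:
18434 = 6*2914 + 950
2914 = 3*950 + 64
950 = 14*64 + 54
64 = 1*54 + 10
54 = 5*10 + 4
10 = 2*4 + 2
4 = 2*2 + 0
gcd(2914, 18434) = 2.
Back-substituting:
2 = 10 − 2·4
2 = −2·54 + 11·10
2 = 11·64 − 13·54
2 = −13·950 + 193·64
2 = 193·2914 − 592·950
2 = −592·18434 + 3745·2914
So 2 = (-592)·18434 + (3745)·2914.

2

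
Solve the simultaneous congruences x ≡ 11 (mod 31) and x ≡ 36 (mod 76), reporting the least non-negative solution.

2088

Write x = 11 + 31·k. Then 31·k ≡ 36 − 11 ≡ 25 (mod 76).
Need 31⁻¹ mod 76. Extended Euclid on (76, 31):
76 = 2·31 + 14
31 = 2·14 + 3
14 = 4·3 + 2
3 = 1·2 + 1
2 = 2·1 + 0
Back-substitute:
1 = 3 − 2
1 = −14 + 5·3
1 = 5·31 − 11·14
1 = −11·76 + 27·31
31⁻¹ ≡ 27 (mod 76), so k ≡ 27·25 ≡ 67 (mod 76).
x = 11 + 31·67 = 2088.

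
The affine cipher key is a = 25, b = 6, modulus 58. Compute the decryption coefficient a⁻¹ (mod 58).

Extended Euclidean algorithm:
58 = 2·25 + 8
25 = 3·8 + 1
8 = 8·1 + 0
gcd = 1, so the inverse exists. Back-substitute:
1 = 25 − 3·8
1 = −3·58 + 7·25
So 25·7 ≡ 1 (mod 58).

7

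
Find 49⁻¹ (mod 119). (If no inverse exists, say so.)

no inverse exists

Euclidean algorithm on 119, 49:
119 = 2*49 + 21
49 = 2*21 + 7
21 = 3*7 + 0
The gcd is 7, not 1, hence no inverse exists.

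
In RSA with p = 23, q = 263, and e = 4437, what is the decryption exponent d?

φ(n) = (p−1)(q−1) = 22·262 = 5764.
Need d with 4437·d ≡ 1 (mod 5764). Apply the extended Euclidean algorithm:
5764 = 1*4437 + 1327
4437 = 3*1327 + 456
1327 = 2*456 + 415
456 = 1*415 + 41
415 = 10*41 + 5
41 = 8*5 + 1
5 = 5*1 + 0
Back-substitute:
1 = 41 − 8·5
1 = −8·415 + 81·41
1 = 81·456 − 89·415
1 = −89·1327 + 259·456
1 = 259·4437 − 866·1327
1 = −866·5764 + 1125·4437
So 4437·1125 ≡ 1 (mod 5764), hence d = 1125.

1125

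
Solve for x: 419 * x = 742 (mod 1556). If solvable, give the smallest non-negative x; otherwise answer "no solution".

310

First find gcd(419, 1556):
1556 = 3*419 + 299
419 = 1*299 + 120
299 = 2*120 + 59
120 = 2*59 + 2
59 = 29*2 + 1
2 = 2*1 + 0
gcd = 1, so a unique solution mod 1556 exists.
Back-substitute for the Bézout coefficients:
1 = 59 − 29·2
1 = −29·120 + 59·59
1 = 59·299 − 147·120
1 = −147·419 + 206·299
1 = 206·1556 − 765·419
So 419·(-765) ≡ 1 (mod 1556), giving 419⁻¹ ≡ 791.
x ≡ 419⁻¹·742 ≡ 791·742 ≡ 310 (mod 1556).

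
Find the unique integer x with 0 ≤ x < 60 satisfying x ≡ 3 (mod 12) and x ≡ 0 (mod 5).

15

Write x = 3 + 12·k. Then 12·k ≡ 0 − 3 ≡ 2 (mod 5).
Need 12⁻¹ mod 5. Extended Euclid on (5, 2):
5 = 2·2 + 1
2 = 2·1 + 0
Back-substitute:
1 = 5 − 2·2
12⁻¹ ≡ 3 (mod 5), so k ≡ 3·2 ≡ 1 (mod 5).
x = 3 + 12·1 = 15.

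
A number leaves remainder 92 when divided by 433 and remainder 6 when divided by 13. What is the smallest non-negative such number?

Write x = 92 + 433·k. Then 433·k ≡ 6 − 92 ≡ 5 (mod 13).
Need 433⁻¹ mod 13. Extended Euclid on (13, 4):
13 = 3×4 + 1
4 = 4×1 + 0
Back-substitute:
1 = 13 − 3·4
433⁻¹ ≡ 10 (mod 13), so k ≡ 10·5 ≡ 11 (mod 13).
x = 92 + 433·11 = 4855.

4855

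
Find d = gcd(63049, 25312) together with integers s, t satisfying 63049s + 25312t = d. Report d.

Euclidean algorithm:
63049 = 2×25312 + 12425
25312 = 2×12425 + 462
12425 = 26×462 + 413
462 = 1×413 + 49
413 = 8×49 + 21
49 = 2×21 + 7
21 = 3×7 + 0
gcd(63049, 25312) = 7.
Express as a combination:
7 = 49 − 2·21
7 = −2·413 + 17·49
7 = 17·462 − 19·413
7 = −19·12425 + 511·462
7 = 511·25312 − 1041·12425
7 = −1041·63049 + 2593·25312
So 7 = (-1041)·63049 + (2593)·25312.

7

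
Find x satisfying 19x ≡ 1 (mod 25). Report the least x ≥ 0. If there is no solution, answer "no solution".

4

First find gcd(19, 25):
25 = 1*19 + 6
19 = 3*6 + 1
6 = 6*1 + 0
gcd = 1, so a unique solution mod 25 exists.
Back-substitute for the Bézout coefficients:
1 = 19 − 3·6
1 = −3·25 + 4·19
So 19·(4) ≡ 1 (mod 25), giving 19⁻¹ ≡ 4.
x ≡ 19⁻¹·1 ≡ 4·1 ≡ 4 (mod 25).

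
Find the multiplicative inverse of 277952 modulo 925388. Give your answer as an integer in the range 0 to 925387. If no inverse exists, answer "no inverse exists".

no inverse exists

Euclidean algorithm on 925388, 277952:
925388 = 3×277952 + 91532
277952 = 3×91532 + 3356
91532 = 27×3356 + 920
3356 = 3×920 + 596
920 = 1×596 + 324
596 = 1×324 + 272
324 = 1×272 + 52
272 = 5×52 + 12
52 = 4×12 + 4
12 = 3×4 + 0
Since gcd = 4 > 1, 277952 is not a unit mod 925388.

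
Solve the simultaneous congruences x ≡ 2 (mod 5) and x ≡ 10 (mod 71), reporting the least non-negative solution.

Write x = 2 + 5·k. Then 5·k ≡ 10 − 2 ≡ 8 (mod 71).
Need 5⁻¹ mod 71. Extended Euclid on (71, 5):
71 = 14×5 + 1
5 = 5×1 + 0
Back-substitute:
1 = 71 − 14·5
5⁻¹ ≡ 57 (mod 71), so k ≡ 57·8 ≡ 30 (mod 71).
x = 2 + 5·30 = 152.

152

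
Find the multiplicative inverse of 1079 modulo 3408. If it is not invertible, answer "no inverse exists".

1415

Run Euclid on (3408, 1079):
3408 = 3×1079 + 171
1079 = 6×171 + 53
171 = 3×53 + 12
53 = 4×12 + 5
12 = 2×5 + 2
5 = 2×2 + 1
2 = 2×1 + 0
The gcd is 1. Working backward:
1 = 5 − 2·2
1 = −2·12 + 5·5
1 = 5·53 − 22·12
1 = −22·171 + 71·53
1 = 71·1079 − 448·171
1 = −448·3408 + 1415·1079
So 1079·1415 ≡ 1 (mod 3408).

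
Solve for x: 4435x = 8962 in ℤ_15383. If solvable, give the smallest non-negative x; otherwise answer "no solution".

12024

First find gcd(4435, 15383):
15383 = 3·4435 + 2078
4435 = 2·2078 + 279
2078 = 7·279 + 125
279 = 2·125 + 29
125 = 4·29 + 9
29 = 3·9 + 2
9 = 4·2 + 1
2 = 2·1 + 0
gcd = 1, so a unique solution mod 15383 exists.
Back-substitute for the Bézout coefficients:
1 = 9 − 4·2
1 = −4·29 + 13·9
1 = 13·125 − 56·29
1 = −56·279 + 125·125
1 = 125·2078 − 931·279
1 = −931·4435 + 1987·2078
1 = 1987·15383 − 6892·4435
So 4435·(-6892) ≡ 1 (mod 15383), giving 4435⁻¹ ≡ 8491.
x ≡ 4435⁻¹·8962 ≡ 8491·8962 ≡ 12024 (mod 15383).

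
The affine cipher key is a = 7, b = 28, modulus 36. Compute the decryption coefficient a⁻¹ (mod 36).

31

Run Euclid on (36, 7):
36 = 5×7 + 1
7 = 7×1 + 0
The gcd is 1. Working backward:
1 = 36 − 5·7
So 7·(-5) ≡ 1 (mod 36), and -5 ≡ 31 (mod 36).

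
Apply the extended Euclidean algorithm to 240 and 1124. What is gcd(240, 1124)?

Euclidean algorithm:
1124 = 4·240 + 164
240 = 1·164 + 76
164 = 2·76 + 12
76 = 6·12 + 4
12 = 3·4 + 0
gcd(240, 1124) = 4.
Express as a combination:
4 = 76 − 6·12
4 = −6·164 + 13·76
4 = 13·240 − 19·164
4 = −19·1124 + 89·240
So 4 = (-19)·1124 + (89)·240.

4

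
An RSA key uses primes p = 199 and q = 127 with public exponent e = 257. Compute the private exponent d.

φ(n) = (p−1)(q−1) = 198·126 = 24948.
Need d with 257·d ≡ 1 (mod 24948). Apply the extended Euclidean algorithm:
24948 = 97·257 + 19
257 = 13·19 + 10
19 = 1·10 + 9
10 = 1·9 + 1
9 = 9·1 + 0
Back-substitute:
1 = 10 − 9
1 = −19 + 2·10
1 = 2·257 − 27·19
1 = −27·24948 + 2621·257
So 257·2621 ≡ 1 (mod 24948), hence d = 2621.

2621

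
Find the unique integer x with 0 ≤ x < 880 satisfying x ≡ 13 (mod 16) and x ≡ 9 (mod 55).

Write x = 13 + 16·k. Then 16·k ≡ 9 − 13 ≡ 51 (mod 55).
Need 16⁻¹ mod 55. Extended Euclid on (55, 16):
55 = 3×16 + 7
16 = 2×7 + 2
7 = 3×2 + 1
2 = 2×1 + 0
Back-substitute:
1 = 7 − 3·2
1 = −3·16 + 7·7
1 = 7·55 − 24·16
16⁻¹ ≡ 31 (mod 55), so k ≡ 31·51 ≡ 41 (mod 55).
x = 13 + 16·41 = 669.

669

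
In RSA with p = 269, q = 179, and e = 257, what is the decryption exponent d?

25801

φ(n) = (p−1)(q−1) = 268·178 = 47704.
Need d with 257·d ≡ 1 (mod 47704). Apply the extended Euclidean algorithm:
47704 = 185×257 + 159
257 = 1×159 + 98
159 = 1×98 + 61
98 = 1×61 + 37
61 = 1×37 + 24
37 = 1×24 + 13
24 = 1×13 + 11
13 = 1×11 + 2
11 = 5×2 + 1
2 = 2×1 + 0
Back-substitute:
1 = 11 − 5·2
1 = −5·13 + 6·11
1 = 6·24 − 11·13
1 = −11·37 + 17·24
1 = 17·61 − 28·37
1 = −28·98 + 45·61
1 = 45·159 − 73·98
1 = −73·257 + 118·159
1 = 118·47704 − 21903·257
So 257·(-21903) ≡ 1 (mod 47704), hence d ≡ -21903 ≡ 25801 (mod 47704).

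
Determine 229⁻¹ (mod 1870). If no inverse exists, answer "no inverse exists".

gcd(1870, 229) by repeated division:
1870 = 8*229 + 38
229 = 6*38 + 1
38 = 38*1 + 0
gcd = 1, so the inverse exists. Back-substitute:
1 = 229 − 6·38
1 = −6·1870 + 49·229
So 229·49 ≡ 1 (mod 1870).

49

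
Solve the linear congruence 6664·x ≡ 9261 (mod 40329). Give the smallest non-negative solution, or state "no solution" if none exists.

First find gcd(6664, 40329):
40329 = 6×6664 + 345
6664 = 19×345 + 109
345 = 3×109 + 18
109 = 6×18 + 1
18 = 18×1 + 0
gcd = 1, so a unique solution mod 40329 exists.
Back-substitute for the Bézout coefficients:
1 = 109 − 6·18
1 = −6·345 + 19·109
1 = 19·6664 − 367·345
1 = −367·40329 + 2221·6664
So 6664·(2221) ≡ 1 (mod 40329), giving 6664⁻¹ ≡ 2221.
x ≡ 6664⁻¹·9261 ≡ 2221·9261 ≡ 891 (mod 40329).

891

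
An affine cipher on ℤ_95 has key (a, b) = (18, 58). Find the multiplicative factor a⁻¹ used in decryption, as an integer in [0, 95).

37

Extended Euclidean algorithm:
95 = 5·18 + 5
18 = 3·5 + 3
5 = 1·3 + 2
3 = 1·2 + 1
2 = 2·1 + 0
gcd = 1, so the inverse exists. Back-substitute:
1 = 3 − 2
1 = −5 + 2·3
1 = 2·18 − 7·5
1 = −7·95 + 37·18
So 18·37 ≡ 1 (mod 95).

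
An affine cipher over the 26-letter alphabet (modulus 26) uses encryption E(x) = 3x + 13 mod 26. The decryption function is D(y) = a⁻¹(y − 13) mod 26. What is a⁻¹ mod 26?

9

Run Euclid on (26, 3):
26 = 8*3 + 2
3 = 1*2 + 1
2 = 2*1 + 0
gcd = 1, so the inverse exists. Back-substitute:
1 = 3 − 2
1 = −26 + 9·3
So 3·9 ≡ 1 (mod 26).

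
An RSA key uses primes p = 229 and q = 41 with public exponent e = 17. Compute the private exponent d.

φ(n) = (p−1)(q−1) = 228·40 = 9120.
Need d with 17·d ≡ 1 (mod 9120). Apply the extended Euclidean algorithm:
9120 = 536·17 + 8
17 = 2·8 + 1
8 = 8·1 + 0
Back-substitute:
1 = 17 − 2·8
1 = −2·9120 + 1073·17
So 17·1073 ≡ 1 (mod 9120), hence d = 1073.

1073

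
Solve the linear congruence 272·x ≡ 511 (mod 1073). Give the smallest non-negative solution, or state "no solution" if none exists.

637

First find gcd(272, 1073):
1073 = 3·272 + 257
272 = 1·257 + 15
257 = 17·15 + 2
15 = 7·2 + 1
2 = 2·1 + 0
gcd = 1, so a unique solution mod 1073 exists.
Back-substitute for the Bézout coefficients:
1 = 15 − 7·2
1 = −7·257 + 120·15
1 = 120·272 − 127·257
1 = −127·1073 + 501·272
So 272·(501) ≡ 1 (mod 1073), giving 272⁻¹ ≡ 501.
x ≡ 272⁻¹·511 ≡ 501·511 ≡ 637 (mod 1073).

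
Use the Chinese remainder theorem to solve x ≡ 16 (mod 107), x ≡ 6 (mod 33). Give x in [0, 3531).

Write x = 16 + 107·k. Then 107·k ≡ 6 − 16 ≡ 23 (mod 33).
Need 107⁻¹ mod 33. Extended Euclid on (33, 8):
33 = 4·8 + 1
8 = 8·1 + 0
Back-substitute:
1 = 33 − 4·8
107⁻¹ ≡ 29 (mod 33), so k ≡ 29·23 ≡ 7 (mod 33).
x = 16 + 107·7 = 765.

765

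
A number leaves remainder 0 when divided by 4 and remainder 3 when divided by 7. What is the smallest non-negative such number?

24

Write x = 0 + 4·k. Then 4·k ≡ 3 − 0 ≡ 3 (mod 7).
Need 4⁻¹ mod 7. Extended Euclid on (7, 4):
7 = 1*4 + 3
4 = 1*3 + 1
3 = 3*1 + 0
Back-substitute:
1 = 4 − 3
1 = −7 + 2·4
4⁻¹ ≡ 2 (mod 7), so k ≡ 2·3 ≡ 6 (mod 7).
x = 0 + 4·6 = 24.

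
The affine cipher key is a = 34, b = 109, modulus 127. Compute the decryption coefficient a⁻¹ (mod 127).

71

Extended Euclidean algorithm:
127 = 3*34 + 25
34 = 1*25 + 9
25 = 2*9 + 7
9 = 1*7 + 2
7 = 3*2 + 1
2 = 2*1 + 0
The gcd is 1. Working backward:
1 = 7 − 3·2
1 = −3·9 + 4·7
1 = 4·25 − 11·9
1 = −11·34 + 15·25
1 = 15·127 − 56·34
Thus 34·(-56) ≡ 1 (mod 127); reducing, -56 mod 127 = 71.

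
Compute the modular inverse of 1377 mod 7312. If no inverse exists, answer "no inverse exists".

2209

Run Euclid on (7312, 1377):
7312 = 5·1377 + 427
1377 = 3·427 + 96
427 = 4·96 + 43
96 = 2·43 + 10
43 = 4·10 + 3
10 = 3·3 + 1
3 = 3·1 + 0
Since gcd(1377, 7312) = 1, back-substitute to write 1 as a combination:
1 = 10 − 3·3
1 = −3·43 + 13·10
1 = 13·96 − 29·43
1 = −29·427 + 129·96
1 = 129·1377 − 416·427
1 = −416·7312 + 2209·1377
So 1377·2209 ≡ 1 (mod 7312).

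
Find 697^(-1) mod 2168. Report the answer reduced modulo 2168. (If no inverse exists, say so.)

1633

Extended Euclidean algorithm:
2168 = 3*697 + 77
697 = 9*77 + 4
77 = 19*4 + 1
4 = 4*1 + 0
gcd = 1, so the inverse exists. Back-substitute:
1 = 77 − 19·4
1 = −19·697 + 172·77
1 = 172·2168 − 535·697
So 697·(-535) ≡ 1 (mod 2168), and -535 ≡ 1633 (mod 2168).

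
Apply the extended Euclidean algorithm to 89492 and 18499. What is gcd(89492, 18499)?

Repeated division:
89492 = 4*18499 + 15496
18499 = 1*15496 + 3003
15496 = 5*3003 + 481
3003 = 6*481 + 117
481 = 4*117 + 13
117 = 9*13 + 0
gcd(89492, 18499) = 13.
Working backward:
13 = 481 − 4·117
13 = −4·3003 + 25·481
13 = 25·15496 − 129·3003
13 = −129·18499 + 154·15496
13 = 154·89492 − 745·18499
So 13 = (154)·89492 + (-745)·18499.

13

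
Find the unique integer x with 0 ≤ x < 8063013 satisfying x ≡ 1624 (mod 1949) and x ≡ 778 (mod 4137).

5345782

Write x = 1624 + 1949·k. Then 1949·k ≡ 778 − 1624 ≡ 3291 (mod 4137).
Need 1949⁻¹ mod 4137. Extended Euclid on (4137, 1949):
4137 = 2*1949 + 239
1949 = 8*239 + 37
239 = 6*37 + 17
37 = 2*17 + 3
17 = 5*3 + 2
3 = 1*2 + 1
2 = 2*1 + 0
Back-substitute:
1 = 3 − 2
1 = −17 + 6·3
1 = 6·37 − 13·17
1 = −13·239 + 84·37
1 = 84·1949 − 685·239
1 = −685·4137 + 1454·1949
1949⁻¹ ≡ 1454 (mod 4137), so k ≡ 1454·3291 ≡ 2742 (mod 4137).
x = 1624 + 1949·2742 = 5345782.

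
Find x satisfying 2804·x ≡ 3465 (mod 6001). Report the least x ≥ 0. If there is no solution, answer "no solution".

4151

First find gcd(2804, 6001):
6001 = 2*2804 + 393
2804 = 7*393 + 53
393 = 7*53 + 22
53 = 2*22 + 9
22 = 2*9 + 4
9 = 2*4 + 1
4 = 4*1 + 0
gcd = 1, so a unique solution mod 6001 exists.
Back-substitute for the Bézout coefficients:
1 = 9 − 2·4
1 = −2·22 + 5·9
1 = 5·53 − 12·22
1 = −12·393 + 89·53
1 = 89·2804 − 635·393
1 = −635·6001 + 1359·2804
So 2804·(1359) ≡ 1 (mod 6001), giving 2804⁻¹ ≡ 1359.
x ≡ 2804⁻¹·3465 ≡ 1359·3465 ≡ 4151 (mod 6001).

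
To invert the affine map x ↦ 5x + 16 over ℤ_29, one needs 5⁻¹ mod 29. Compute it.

Run Euclid on (29, 5):
29 = 5×5 + 4
5 = 1×4 + 1
4 = 4×1 + 0
gcd = 1, so the inverse exists. Back-substitute:
1 = 5 − 4
1 = −29 + 6·5
So 5·6 ≡ 1 (mod 29).

6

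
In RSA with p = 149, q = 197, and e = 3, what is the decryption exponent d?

19339

φ(n) = (p−1)(q−1) = 148·196 = 29008.
Need d with 3·d ≡ 1 (mod 29008). Apply the extended Euclidean algorithm:
29008 = 9669*3 + 1
3 = 3*1 + 0
Back-substitute:
1 = 29008 − 9669·3
So 3·(-9669) ≡ 1 (mod 29008), hence d ≡ -9669 ≡ 19339 (mod 29008).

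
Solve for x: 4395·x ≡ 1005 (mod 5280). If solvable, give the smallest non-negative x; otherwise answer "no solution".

First find gcd(4395, 5280):
5280 = 1×4395 + 885
4395 = 4×885 + 855
885 = 1×855 + 30
855 = 28×30 + 15
30 = 2×15 + 0
gcd = 15 and 15 | 1005, so solutions exist. Divide through by 15: 293x ≡ 67 (mod 352).
Now find 293⁻¹ mod 352:
352 = 1·293 + 59
293 = 4·59 + 57
59 = 1·57 + 2
57 = 28·2 + 1
2 = 2·1 + 0
Back-substitute:
1 = 57 − 28·2
1 = −28·59 + 29·57
1 = 29·293 − 144·59
1 = −144·352 + 173·293
So 293⁻¹ ≡ 173 (mod 352).
Then x ≡ 173·67 ≡ 327 (mod 352); the smallest non-negative solution is x = 327.

327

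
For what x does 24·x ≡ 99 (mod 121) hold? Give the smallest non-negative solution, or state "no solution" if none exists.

First find gcd(24, 121):
121 = 5×24 + 1
24 = 24×1 + 0
gcd = 1, so a unique solution mod 121 exists.
Back-substitute for the Bézout coefficients:
1 = 121 − 5·24
So 24·(-5) ≡ 1 (mod 121), giving 24⁻¹ ≡ 116.
x ≡ 24⁻¹·99 ≡ 116·99 ≡ 110 (mod 121).

110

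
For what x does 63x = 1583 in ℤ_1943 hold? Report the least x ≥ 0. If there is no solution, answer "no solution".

827

First find gcd(63, 1943):
1943 = 30*63 + 53
63 = 1*53 + 10
53 = 5*10 + 3
10 = 3*3 + 1
3 = 3*1 + 0
gcd = 1, so a unique solution mod 1943 exists.
Back-substitute for the Bézout coefficients:
1 = 10 − 3·3
1 = −3·53 + 16·10
1 = 16·63 − 19·53
1 = −19·1943 + 586·63
So 63·(586) ≡ 1 (mod 1943), giving 63⁻¹ ≡ 586.
x ≡ 63⁻¹·1583 ≡ 586·1583 ≡ 827 (mod 1943).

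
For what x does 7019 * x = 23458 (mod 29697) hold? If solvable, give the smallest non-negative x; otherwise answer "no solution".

4742

First find gcd(7019, 29697):
29697 = 4*7019 + 1621
7019 = 4*1621 + 535
1621 = 3*535 + 16
535 = 33*16 + 7
16 = 2*7 + 2
7 = 3*2 + 1
2 = 2*1 + 0
gcd = 1, so a unique solution mod 29697 exists.
Back-substitute for the Bézout coefficients:
1 = 7 − 3·2
1 = −3·16 + 7·7
1 = 7·535 − 234·16
1 = −234·1621 + 709·535
1 = 709·7019 − 3070·1621
1 = −3070·29697 + 12989·7019
So 7019·(12989) ≡ 1 (mod 29697), giving 7019⁻¹ ≡ 12989.
x ≡ 7019⁻¹·23458 ≡ 12989·23458 ≡ 4742 (mod 29697).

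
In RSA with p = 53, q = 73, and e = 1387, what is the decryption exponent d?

3331

φ(n) = (p−1)(q−1) = 52·72 = 3744.
Need d with 1387·d ≡ 1 (mod 3744). Apply the extended Euclidean algorithm:
3744 = 2*1387 + 970
1387 = 1*970 + 417
970 = 2*417 + 136
417 = 3*136 + 9
136 = 15*9 + 1
9 = 9*1 + 0
Back-substitute:
1 = 136 − 15·9
1 = −15·417 + 46·136
1 = 46·970 − 107·417
1 = −107·1387 + 153·970
1 = 153·3744 − 413·1387
So 1387·(-413) ≡ 1 (mod 3744), hence d ≡ -413 ≡ 3331 (mod 3744).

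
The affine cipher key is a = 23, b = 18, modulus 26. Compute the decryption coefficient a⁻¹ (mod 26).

17

Extended Euclidean algorithm:
26 = 1·23 + 3
23 = 7·3 + 2
3 = 1·2 + 1
2 = 2·1 + 0
gcd = 1, so the inverse exists. Back-substitute:
1 = 3 − 2
1 = −23 + 8·3
1 = 8·26 − 9·23
Hence 23⁻¹ ≡ -9 ≡ 17 (mod 26).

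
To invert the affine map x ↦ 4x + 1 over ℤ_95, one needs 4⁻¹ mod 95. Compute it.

24

gcd(95, 4) by repeated division:
95 = 23*4 + 3
4 = 1*3 + 1
3 = 3*1 + 0
The gcd is 1. Working backward:
1 = 4 − 3
1 = −95 + 24·4
So 4·24 ≡ 1 (mod 95).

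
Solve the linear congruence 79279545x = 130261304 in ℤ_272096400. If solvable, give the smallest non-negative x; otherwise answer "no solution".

no solution

gcd(79279545, 272096400):
272096400 = 3·79279545 + 34257765
79279545 = 2·34257765 + 10764015
34257765 = 3·10764015 + 1965720
10764015 = 5·1965720 + 935415
1965720 = 2·935415 + 94890
935415 = 9·94890 + 81405
94890 = 1·81405 + 13485
81405 = 6·13485 + 495
13485 = 27·495 + 120
495 = 4·120 + 15
120 = 8·15 + 0
gcd = 15, but 15 ∤ 130261304, so the congruence has no solution.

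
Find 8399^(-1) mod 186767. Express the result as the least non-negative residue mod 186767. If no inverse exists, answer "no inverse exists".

gcd(186767, 8399) by repeated division:
186767 = 22×8399 + 1989
8399 = 4×1989 + 443
1989 = 4×443 + 217
443 = 2×217 + 9
217 = 24×9 + 1
9 = 9×1 + 0
gcd = 1, so the inverse exists. Back-substitute:
1 = 217 − 24·9
1 = −24·443 + 49·217
1 = 49·1989 − 220·443
1 = −220·8399 + 929·1989
1 = 929·186767 − 20658·8399
Thus 8399·(-20658) ≡ 1 (mod 186767); reducing, -20658 mod 186767 = 166109.

166109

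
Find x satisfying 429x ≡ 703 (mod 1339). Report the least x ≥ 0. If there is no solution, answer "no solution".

gcd(429, 1339):
1339 = 3·429 + 52
429 = 8·52 + 13
52 = 4·13 + 0
gcd = 13, but 13 ∤ 703, so the congruence has no solution.

no solution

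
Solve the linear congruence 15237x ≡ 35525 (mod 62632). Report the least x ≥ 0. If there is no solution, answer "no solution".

First find gcd(15237, 62632):
62632 = 4×15237 + 1684
15237 = 9×1684 + 81
1684 = 20×81 + 64
81 = 1×64 + 17
64 = 3×17 + 13
17 = 1×13 + 4
13 = 3×4 + 1
4 = 4×1 + 0
gcd = 1, so a unique solution mod 62632 exists.
Back-substitute for the Bézout coefficients:
1 = 13 − 3·4
1 = −3·17 + 4·13
1 = 4·64 − 15·17
1 = −15·81 + 19·64
1 = 19·1684 − 395·81
1 = −395·15237 + 3574·1684
1 = 3574·62632 − 14691·15237
So 15237·(-14691) ≡ 1 (mod 62632), giving 15237⁻¹ ≡ 47941.
x ≡ 15237⁻¹·35525 ≡ 47941·35525 ≡ 14681 (mod 62632).

14681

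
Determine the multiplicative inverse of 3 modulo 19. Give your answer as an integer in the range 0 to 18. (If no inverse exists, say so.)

13

Apply the Euclidean algorithm to 19 and 3:
19 = 6*3 + 1
3 = 3*1 + 0
Since gcd(3, 19) = 1, back-substitute to write 1 as a combination:
1 = 19 − 6·3
So 3·(-6) ≡ 1 (mod 19), and -6 ≡ 13 (mod 19).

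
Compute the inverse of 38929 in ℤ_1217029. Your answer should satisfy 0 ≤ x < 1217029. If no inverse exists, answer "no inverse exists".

Euclidean algorithm on 1217029, 38929:
1217029 = 31·38929 + 10230
38929 = 3·10230 + 8239
10230 = 1·8239 + 1991
8239 = 4·1991 + 275
1991 = 7·275 + 66
275 = 4·66 + 11
66 = 6·11 + 0
Since gcd = 11 > 1, 38929 is not a unit mod 1217029.

no inverse exists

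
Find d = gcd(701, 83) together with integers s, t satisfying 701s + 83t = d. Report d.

Apply Euclid's algorithm to 701 and 83:
701 = 8·83 + 37
83 = 2·37 + 9
37 = 4·9 + 1
9 = 9·1 + 0
gcd(701, 83) = 1.
Working backward:
1 = 37 − 4·9
1 = −4·83 + 9·37
1 = 9·701 − 76·83
So 1 = (9)·701 + (-76)·83.

1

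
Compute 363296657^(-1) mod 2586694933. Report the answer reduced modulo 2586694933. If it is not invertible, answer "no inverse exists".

2490800734

Extended Euclidean algorithm:
2586694933 = 7×363296657 + 43618334
363296657 = 8×43618334 + 14349985
43618334 = 3×14349985 + 568379
14349985 = 25×568379 + 140510
568379 = 4×140510 + 6339
140510 = 22×6339 + 1052
6339 = 6×1052 + 27
1052 = 38×27 + 26
27 = 1×26 + 1
26 = 26×1 + 0
Since gcd(363296657, 2586694933) = 1, back-substitute to write 1 as a combination:
1 = 27 − 26
1 = −1052 + 39·27
1 = 39·6339 − 235·1052
1 = −235·140510 + 5209·6339
1 = 5209·568379 − 21071·140510
1 = −21071·14349985 + 531984·568379
1 = 531984·43618334 − 1617023·14349985
1 = −1617023·363296657 + 13468168·43618334
1 = 13468168·2586694933 − 95894199·363296657
Hence 363296657⁻¹ ≡ -95894199 ≡ 2490800734 (mod 2586694933).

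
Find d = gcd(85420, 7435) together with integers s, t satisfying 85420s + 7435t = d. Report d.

Repeated division:
85420 = 11×7435 + 3635
7435 = 2×3635 + 165
3635 = 22×165 + 5
165 = 33×5 + 0
gcd(85420, 7435) = 5.
Express as a combination:
5 = 3635 − 22·165
5 = −22·7435 + 45·3635
5 = 45·85420 − 517·7435
So 5 = (45)·85420 + (-517)·7435.

5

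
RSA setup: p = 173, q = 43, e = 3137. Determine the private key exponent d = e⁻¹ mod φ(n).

φ(n) = (p−1)(q−1) = 172·42 = 7224.
Need d with 3137·d ≡ 1 (mod 7224). Apply the extended Euclidean algorithm:
7224 = 2·3137 + 950
3137 = 3·950 + 287
950 = 3·287 + 89
287 = 3·89 + 20
89 = 4·20 + 9
20 = 2·9 + 2
9 = 4·2 + 1
2 = 2·1 + 0
Back-substitute:
1 = 9 − 4·2
1 = −4·20 + 9·9
1 = 9·89 − 40·20
1 = −40·287 + 129·89
1 = 129·950 − 427·287
1 = −427·3137 + 1410·950
1 = 1410·7224 − 3247·3137
So 3137·(-3247) ≡ 1 (mod 7224), hence d ≡ -3247 ≡ 3977 (mod 7224).

3977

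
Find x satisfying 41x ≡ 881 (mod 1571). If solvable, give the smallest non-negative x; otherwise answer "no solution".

First find gcd(41, 1571):
1571 = 38*41 + 13
41 = 3*13 + 2
13 = 6*2 + 1
2 = 2*1 + 0
gcd = 1, so a unique solution mod 1571 exists.
Back-substitute for the Bézout coefficients:
1 = 13 − 6·2
1 = −6·41 + 19·13
1 = 19·1571 − 728·41
So 41·(-728) ≡ 1 (mod 1571), giving 41⁻¹ ≡ 843.
x ≡ 41⁻¹·881 ≡ 843·881 ≡ 1171 (mod 1571).

1171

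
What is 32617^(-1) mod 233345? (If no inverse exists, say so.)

Run Euclid on (233345, 32617):
233345 = 7·32617 + 5026
32617 = 6·5026 + 2461
5026 = 2·2461 + 104
2461 = 23·104 + 69
104 = 1·69 + 35
69 = 1·35 + 34
35 = 1·34 + 1
34 = 34·1 + 0
The gcd is 1. Working backward:
1 = 35 − 34
1 = −69 + 2·35
1 = 2·104 − 3·69
1 = −3·2461 + 71·104
1 = 71·5026 − 145·2461
1 = −145·32617 + 941·5026
1 = 941·233345 − 6732·32617
So 32617·(-6732) ≡ 1 (mod 233345), and -6732 ≡ 226613 (mod 233345).

226613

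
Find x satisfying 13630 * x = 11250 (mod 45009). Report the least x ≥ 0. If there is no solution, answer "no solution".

21267

First find gcd(13630, 45009):
45009 = 3*13630 + 4119
13630 = 3*4119 + 1273
4119 = 3*1273 + 300
1273 = 4*300 + 73
300 = 4*73 + 8
73 = 9*8 + 1
8 = 8*1 + 0
gcd = 1, so a unique solution mod 45009 exists.
Back-substitute for the Bézout coefficients:
1 = 73 − 9·8
1 = −9·300 + 37·73
1 = 37·1273 − 157·300
1 = −157·4119 + 508·1273
1 = 508·13630 − 1681·4119
1 = −1681·45009 + 5551·13630
So 13630·(5551) ≡ 1 (mod 45009), giving 13630⁻¹ ≡ 5551.
x ≡ 13630⁻¹·11250 ≡ 5551·11250 ≡ 21267 (mod 45009).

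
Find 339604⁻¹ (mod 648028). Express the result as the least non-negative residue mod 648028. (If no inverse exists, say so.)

no inverse exists

Euclidean algorithm on 648028, 339604:
648028 = 1*339604 + 308424
339604 = 1*308424 + 31180
308424 = 9*31180 + 27804
31180 = 1*27804 + 3376
27804 = 8*3376 + 796
3376 = 4*796 + 192
796 = 4*192 + 28
192 = 6*28 + 24
28 = 1*24 + 4
24 = 6*4 + 0
gcd(339604, 648028) = 4 ≠ 1, so 339604 has no multiplicative inverse modulo 648028.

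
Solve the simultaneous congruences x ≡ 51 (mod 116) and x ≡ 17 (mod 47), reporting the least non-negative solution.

Write x = 51 + 116·k. Then 116·k ≡ 17 − 51 ≡ 13 (mod 47).
Need 116⁻¹ mod 47. Extended Euclid on (47, 22):
47 = 2*22 + 3
22 = 7*3 + 1
3 = 3*1 + 0
Back-substitute:
1 = 22 − 7·3
1 = −7·47 + 15·22
116⁻¹ ≡ 15 (mod 47), so k ≡ 15·13 ≡ 7 (mod 47).
x = 51 + 116·7 = 863.

863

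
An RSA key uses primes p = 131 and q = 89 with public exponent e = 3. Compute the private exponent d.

φ(n) = (p−1)(q−1) = 130·88 = 11440.
Need d with 3·d ≡ 1 (mod 11440). Apply the extended Euclidean algorithm:
11440 = 3813·3 + 1
3 = 3·1 + 0
Back-substitute:
1 = 11440 − 3813·3
So 3·(-3813) ≡ 1 (mod 11440), hence d ≡ -3813 ≡ 7627 (mod 11440).

7627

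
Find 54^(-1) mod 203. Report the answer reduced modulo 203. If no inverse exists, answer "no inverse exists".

94

Apply the Euclidean algorithm to 203 and 54:
203 = 3×54 + 41
54 = 1×41 + 13
41 = 3×13 + 2
13 = 6×2 + 1
2 = 2×1 + 0
The gcd is 1. Working backward:
1 = 13 − 6·2
1 = −6·41 + 19·13
1 = 19·54 − 25·41
1 = −25·203 + 94·54
So 54·94 ≡ 1 (mod 203).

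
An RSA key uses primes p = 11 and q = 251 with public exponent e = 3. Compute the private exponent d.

φ(n) = (p−1)(q−1) = 10·250 = 2500.
Need d with 3·d ≡ 1 (mod 2500). Apply the extended Euclidean algorithm:
2500 = 833·3 + 1
3 = 3·1 + 0
Back-substitute:
1 = 2500 − 833·3
So 3·(-833) ≡ 1 (mod 2500), hence d ≡ -833 ≡ 1667 (mod 2500).

1667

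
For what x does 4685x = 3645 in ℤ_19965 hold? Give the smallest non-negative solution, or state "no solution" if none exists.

1569

First find gcd(4685, 19965):
19965 = 4·4685 + 1225
4685 = 3·1225 + 1010
1225 = 1·1010 + 215
1010 = 4·215 + 150
215 = 1·150 + 65
150 = 2·65 + 20
65 = 3·20 + 5
20 = 4·5 + 0
gcd = 5 and 5 | 3645, so solutions exist. Divide through by 5: 937x ≡ 729 (mod 3993).
Now find 937⁻¹ mod 3993:
3993 = 4*937 + 245
937 = 3*245 + 202
245 = 1*202 + 43
202 = 4*43 + 30
43 = 1*30 + 13
30 = 2*13 + 4
13 = 3*4 + 1
4 = 4*1 + 0
Back-substitute:
1 = 13 − 3·4
1 = −3·30 + 7·13
1 = 7·43 − 10·30
1 = −10·202 + 47·43
1 = 47·245 − 57·202
1 = −57·937 + 218·245
1 = 218·3993 − 929·937
So 937·(-929) ≡ 1 (mod 3993), i.e. 937⁻¹ ≡ 3064.
Then x ≡ 3064·729 ≡ 1569 (mod 3993); the smallest non-negative solution is x = 1569.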